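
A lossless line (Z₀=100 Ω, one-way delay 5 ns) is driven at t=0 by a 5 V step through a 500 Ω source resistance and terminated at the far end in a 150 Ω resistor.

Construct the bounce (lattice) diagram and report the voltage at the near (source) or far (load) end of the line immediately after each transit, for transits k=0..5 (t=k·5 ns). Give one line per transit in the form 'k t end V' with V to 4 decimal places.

0 0 source 0.8333
1 5 load 1.0000
2 10 source 1.1111
3 15 load 1.1333
4 20 source 1.1481
5 25 load 1.1511

Γ_L=0.200000, Γ_S=0.666667; launch V₁=5·100/600=0.833333
k=0 src: V=0.8333
k=1 load: inc=0.833333, refl=0.833333·0.200000=0.1667; V=0.000000+0.833333+0.166667=1.0000
k=2 src: inc=0.166667, refl=0.166667·0.666667=0.1111; V=0.833333+0.166667+0.111111=1.1111
k=3 load: inc=0.111111, refl=0.111111·0.200000=0.0222; V=1.000000+0.111111+0.022222=1.1333
k=4 src: inc=0.022222, refl=0.022222·0.666667=0.0148; V=1.111111+0.022222+0.014815=1.1481
k=5 load: inc=0.014815, refl=0.014815·0.200000=0.0030; V=1.133333+0.014815+0.002963=1.1511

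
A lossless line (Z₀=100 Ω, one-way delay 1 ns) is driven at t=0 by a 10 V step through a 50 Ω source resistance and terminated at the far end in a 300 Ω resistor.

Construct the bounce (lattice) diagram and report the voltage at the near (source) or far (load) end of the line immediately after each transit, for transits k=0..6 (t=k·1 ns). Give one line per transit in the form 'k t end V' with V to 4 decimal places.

Γ_L=0.500000, Γ_S=-0.333333; launch V₁=10·100/150=6.666667
k=0 src: V=6.6667
k=1 load: inc=6.666667, refl=6.666667·0.500000=3.3333; V=0.000000+6.666667+3.333333=10.0000
k=2 src: inc=3.333333, refl=3.333333·-0.333333=-1.1111; V=6.666667+3.333333+-1.111111=8.8889
k=3 load: inc=-1.111111, refl=-1.111111·0.500000=-0.5556; V=10.000000+-1.111111+-0.555556=8.3333
k=4 src: inc=-0.555556, refl=-0.555556·-0.333333=0.1852; V=8.888889+-0.555556+0.185185=8.5185
k=5 load: inc=0.185185, refl=0.185185·0.500000=0.0926; V=8.333333+0.185185+0.092593=8.6111
k=6 src: inc=0.092593, refl=0.092593·-0.333333=-0.0309; V=8.518519+0.092593+-0.030864=8.5802

0 0 source 6.6667
1 1 load 10.0000
2 2 source 8.8889
3 3 load 8.3333
4 4 source 8.5185
5 5 load 8.6111
6 6 source 8.5802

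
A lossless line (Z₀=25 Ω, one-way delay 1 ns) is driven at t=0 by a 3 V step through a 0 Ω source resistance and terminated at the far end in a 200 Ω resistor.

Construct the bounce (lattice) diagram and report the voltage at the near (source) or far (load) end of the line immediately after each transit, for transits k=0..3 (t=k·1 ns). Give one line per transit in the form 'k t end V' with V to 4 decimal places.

0 0 source 3.0000
1 1 load 5.3333
2 2 source 3.0000
3 3 load 1.1852

Γ_L=0.777778, Γ_S=-1.000000; launch V₁=3·25/25=3.000000
k=0 src: V=3.0000
k=1 load: inc=3.000000, refl=3.000000·0.777778=2.3333; V=0.000000+3.000000+2.333333=5.3333
k=2 src: inc=2.333333, refl=2.333333·-1.000000=-2.3333; V=3.000000+2.333333+-2.333333=3.0000
k=3 load: inc=-2.333333, refl=-2.333333·0.777778=-1.8148; V=5.333333+-2.333333+-1.814815=1.1852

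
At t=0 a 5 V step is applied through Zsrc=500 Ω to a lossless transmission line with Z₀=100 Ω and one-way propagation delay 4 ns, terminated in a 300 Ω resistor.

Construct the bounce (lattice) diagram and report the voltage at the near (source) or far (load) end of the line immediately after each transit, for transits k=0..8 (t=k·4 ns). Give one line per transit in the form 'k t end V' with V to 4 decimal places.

0 0 source 0.8333
1 4 load 1.2500
2 8 source 1.5278
3 12 load 1.6667
4 16 source 1.7593
5 20 load 1.8056
6 24 source 1.8364
7 28 load 1.8519
8 32 source 1.8621

Γ_L=0.500000, Γ_S=0.666667; launch V₁=5·100/600=0.833333
k=0 src: V=0.8333
k=1 load: inc=0.833333, refl=0.833333·0.500000=0.4167; V=0.000000+0.833333+0.416667=1.2500
k=2 src: inc=0.416667, refl=0.416667·0.666667=0.2778; V=0.833333+0.416667+0.277778=1.5278
k=3 load: inc=0.277778, refl=0.277778·0.500000=0.1389; V=1.250000+0.277778+0.138889=1.6667
k=4 src: inc=0.138889, refl=0.138889·0.666667=0.0926; V=1.527778+0.138889+0.092593=1.7593
k=5 load: inc=0.092593, refl=0.092593·0.500000=0.0463; V=1.666667+0.092593+0.046296=1.8056
k=6 src: inc=0.046296, refl=0.046296·0.666667=0.0309; V=1.759259+0.046296+0.030864=1.8364
k=7 load: inc=0.030864, refl=0.030864·0.500000=0.0154; V=1.805556+0.030864+0.015432=1.8519
k=8 src: inc=0.015432, refl=0.015432·0.666667=0.0103; V=1.836420+0.015432+0.010288=1.8621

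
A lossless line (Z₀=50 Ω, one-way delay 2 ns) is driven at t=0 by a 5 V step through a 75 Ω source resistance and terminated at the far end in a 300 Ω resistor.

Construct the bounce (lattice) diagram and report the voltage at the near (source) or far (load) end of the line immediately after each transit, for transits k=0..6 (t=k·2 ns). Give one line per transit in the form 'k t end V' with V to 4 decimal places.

Γ_L=0.714286, Γ_S=0.200000; launch V₁=5·50/125=2.000000
k=0 src: V=2.0000
k=1 load: inc=2.000000, refl=2.000000·0.714286=1.4286; V=0.000000+2.000000+1.428571=3.4286
k=2 src: inc=1.428571, refl=1.428571·0.200000=0.2857; V=2.000000+1.428571+0.285714=3.7143
k=3 load: inc=0.285714, refl=0.285714·0.714286=0.2041; V=3.428571+0.285714+0.204082=3.9184
k=4 src: inc=0.204082, refl=0.204082·0.200000=0.0408; V=3.714286+0.204082+0.040816=3.9592
k=5 load: inc=0.040816, refl=0.040816·0.714286=0.0292; V=3.918367+0.040816+0.029155=3.9883
k=6 src: inc=0.029155, refl=0.029155·0.200000=0.0058; V=3.959184+0.029155+0.005831=3.9942

0 0 source 2.0000
1 2 load 3.4286
2 4 source 3.7143
3 6 load 3.9184
4 8 source 3.9592
5 10 load 3.9883
6 12 source 3.9942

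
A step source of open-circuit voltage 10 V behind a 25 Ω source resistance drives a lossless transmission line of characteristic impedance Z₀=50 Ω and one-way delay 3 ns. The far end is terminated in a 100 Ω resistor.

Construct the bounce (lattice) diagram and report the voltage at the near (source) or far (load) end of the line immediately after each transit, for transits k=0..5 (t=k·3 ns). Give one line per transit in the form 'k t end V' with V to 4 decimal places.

0 0 source 6.6667
1 3 load 8.8889
2 6 source 8.1481
3 9 load 7.9012
4 12 source 7.9835
5 15 load 8.0110

Γ_L=0.333333, Γ_S=-0.333333; launch V₁=10·50/75=6.666667
k=0 src: V=6.6667
k=1 load: inc=6.666667, refl=6.666667·0.333333=2.2222; V=0.000000+6.666667+2.222222=8.8889
k=2 src: inc=2.222222, refl=2.222222·-0.333333=-0.7407; V=6.666667+2.222222+-0.740741=8.1481
k=3 load: inc=-0.740741, refl=-0.740741·0.333333=-0.2469; V=8.888889+-0.740741+-0.246914=7.9012
k=4 src: inc=-0.246914, refl=-0.246914·-0.333333=0.0823; V=8.148148+-0.246914+0.082305=7.9835
k=5 load: inc=0.082305, refl=0.082305·0.333333=0.0274; V=7.901235+0.082305+0.027435=8.0110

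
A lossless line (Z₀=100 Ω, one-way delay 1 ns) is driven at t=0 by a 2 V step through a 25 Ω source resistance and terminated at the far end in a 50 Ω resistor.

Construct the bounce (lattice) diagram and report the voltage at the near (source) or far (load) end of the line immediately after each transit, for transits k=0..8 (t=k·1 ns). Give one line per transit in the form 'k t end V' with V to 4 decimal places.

Γ_L=-0.333333, Γ_S=-0.600000; launch V₁=2·100/125=1.600000
k=0 src: V=1.6000
k=1 load: inc=1.600000, refl=1.600000·-0.333333=-0.5333; V=0.000000+1.600000+-0.533333=1.0667
k=2 src: inc=-0.533333, refl=-0.533333·-0.600000=0.3200; V=1.600000+-0.533333+0.320000=1.3867
k=3 load: inc=0.320000, refl=0.320000·-0.333333=-0.1067; V=1.066667+0.320000+-0.106667=1.2800
k=4 src: inc=-0.106667, refl=-0.106667·-0.600000=0.0640; V=1.386667+-0.106667+0.064000=1.3440
k=5 load: inc=0.064000, refl=0.064000·-0.333333=-0.0213; V=1.280000+0.064000+-0.021333=1.3227
k=6 src: inc=-0.021333, refl=-0.021333·-0.600000=0.0128; V=1.344000+-0.021333+0.012800=1.3355
k=7 load: inc=0.012800, refl=0.012800·-0.333333=-0.0043; V=1.322667+0.012800+-0.004267=1.3312
k=8 src: inc=-0.004267, refl=-0.004267·-0.600000=0.0026; V=1.335467+-0.004267+0.002560=1.3338

0 0 source 1.6000
1 1 load 1.0667
2 2 source 1.3867
3 3 load 1.2800
4 4 source 1.3440
5 5 load 1.3227
6 6 source 1.3355
7 7 load 1.3312
8 8 source 1.3338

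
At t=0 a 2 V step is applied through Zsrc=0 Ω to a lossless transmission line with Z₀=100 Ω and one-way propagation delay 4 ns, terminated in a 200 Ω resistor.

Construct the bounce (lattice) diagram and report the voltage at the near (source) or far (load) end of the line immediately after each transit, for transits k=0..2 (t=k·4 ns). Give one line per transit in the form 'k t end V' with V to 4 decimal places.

0 0 source 2.0000
1 4 load 2.6667
2 8 source 2.0000

Γ_L=0.333333, Γ_S=-1.000000; launch V₁=2·100/100=2.000000
k=0 src: V=2.0000
k=1 load: inc=2.000000, refl=2.000000·0.333333=0.6667; V=0.000000+2.000000+0.666667=2.6667
k=2 src: inc=0.666667, refl=0.666667·-1.000000=-0.6667; V=2.000000+0.666667+-0.666667=2.0000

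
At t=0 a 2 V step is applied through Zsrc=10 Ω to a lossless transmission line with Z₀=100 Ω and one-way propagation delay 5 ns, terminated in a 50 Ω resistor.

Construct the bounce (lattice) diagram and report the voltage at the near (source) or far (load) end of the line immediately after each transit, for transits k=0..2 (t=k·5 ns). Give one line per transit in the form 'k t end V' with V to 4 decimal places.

0 0 source 1.8182
1 5 load 1.2121
2 10 source 1.7080

Γ_L=-0.333333, Γ_S=-0.818182; launch V₁=2·100/110=1.818182
k=0 src: V=1.8182
k=1 load: inc=1.818182, refl=1.818182·-0.333333=-0.6061; V=0.000000+1.818182+-0.606061=1.2121
k=2 src: inc=-0.606061, refl=-0.606061·-0.818182=0.4959; V=1.818182+-0.606061+0.495868=1.7080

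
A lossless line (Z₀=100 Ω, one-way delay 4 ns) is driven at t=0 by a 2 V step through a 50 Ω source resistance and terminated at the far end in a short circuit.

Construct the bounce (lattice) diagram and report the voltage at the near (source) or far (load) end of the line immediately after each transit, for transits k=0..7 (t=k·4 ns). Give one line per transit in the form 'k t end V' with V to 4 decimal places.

0 0 source 1.3333
1 4 load 0.0000
2 8 source 0.4444
3 12 load 0.0000
4 16 source 0.1481
5 20 load 0.0000
6 24 source 0.0494
7 28 load 0.0000

Γ_L=-1.000000, Γ_S=-0.333333; launch V₁=2·100/150=1.333333
k=0 src: V=1.3333
k=1 load: inc=1.333333, refl=1.333333·-1.000000=-1.3333; V=0.000000+1.333333+-1.333333=0.0000
k=2 src: inc=-1.333333, refl=-1.333333·-0.333333=0.4444; V=1.333333+-1.333333+0.444444=0.4444
k=3 load: inc=0.444444, refl=0.444444·-1.000000=-0.4444; V=0.000000+0.444444+-0.444444=0.0000
k=4 src: inc=-0.444444, refl=-0.444444·-0.333333=0.1481; V=0.444444+-0.444444+0.148148=0.1481
k=5 load: inc=0.148148, refl=0.148148·-1.000000=-0.1481; V=0.000000+0.148148+-0.148148=0.0000
k=6 src: inc=-0.148148, refl=-0.148148·-0.333333=0.0494; V=0.148148+-0.148148+0.049383=0.0494
k=7 load: inc=0.049383, refl=0.049383·-1.000000=-0.0494; V=0.000000+0.049383+-0.049383=0.0000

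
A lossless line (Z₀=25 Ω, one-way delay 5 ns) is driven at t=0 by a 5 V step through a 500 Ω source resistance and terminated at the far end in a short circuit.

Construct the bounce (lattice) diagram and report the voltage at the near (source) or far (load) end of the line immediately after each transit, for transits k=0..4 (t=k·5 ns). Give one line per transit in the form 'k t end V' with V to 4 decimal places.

Γ_L=-1.000000, Γ_S=0.904762; launch V₁=5·25/525=0.238095
k=0 src: V=0.2381
k=1 load: inc=0.238095, refl=0.238095·-1.000000=-0.2381; V=0.000000+0.238095+-0.238095=0.0000
k=2 src: inc=-0.238095, refl=-0.238095·0.904762=-0.2154; V=0.238095+-0.238095+-0.215420=-0.2154
k=3 load: inc=-0.215420, refl=-0.215420·-1.000000=0.2154; V=0.000000+-0.215420+0.215420=0.0000
k=4 src: inc=0.215420, refl=0.215420·0.904762=0.1949; V=-0.215420+0.215420+0.194903=0.1949

0 0 source 0.2381
1 5 load 0.0000
2 10 source -0.2154
3 15 load 0.0000
4 20 source 0.1949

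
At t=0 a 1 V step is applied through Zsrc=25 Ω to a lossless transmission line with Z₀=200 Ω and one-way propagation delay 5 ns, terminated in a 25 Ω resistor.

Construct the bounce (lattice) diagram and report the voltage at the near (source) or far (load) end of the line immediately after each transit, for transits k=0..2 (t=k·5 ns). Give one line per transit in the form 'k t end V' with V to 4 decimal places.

Γ_L=-0.777778, Γ_S=-0.777778; launch V₁=1·200/225=0.888889
k=0 src: V=0.8889
k=1 load: inc=0.888889, refl=0.888889·-0.777778=-0.6914; V=0.000000+0.888889+-0.691358=0.1975
k=2 src: inc=-0.691358, refl=-0.691358·-0.777778=0.5377; V=0.888889+-0.691358+0.537723=0.7353

0 0 source 0.8889
1 5 load 0.1975
2 10 source 0.7353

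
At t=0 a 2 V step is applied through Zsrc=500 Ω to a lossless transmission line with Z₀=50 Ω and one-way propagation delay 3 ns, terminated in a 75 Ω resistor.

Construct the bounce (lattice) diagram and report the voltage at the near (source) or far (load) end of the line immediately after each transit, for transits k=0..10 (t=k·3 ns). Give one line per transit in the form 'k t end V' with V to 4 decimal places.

0 0 source 0.1818
1 3 load 0.2182
2 6 source 0.2479
3 9 load 0.2539
4 12 source 0.2588
5 15 load 0.2597
6 18 source 0.2605
7 21 load 0.2607
8 24 source 0.2608
9 27 load 0.2608
10 30 source 0.2609

Γ_L=0.200000, Γ_S=0.818182; launch V₁=2·50/550=0.181818
k=0 src: V=0.1818
k=1 load: inc=0.181818, refl=0.181818·0.200000=0.0364; V=0.000000+0.181818+0.036364=0.2182
k=2 src: inc=0.036364, refl=0.036364·0.818182=0.0298; V=0.181818+0.036364+0.029752=0.2479
k=3 load: inc=0.029752, refl=0.029752·0.200000=0.0060; V=0.218182+0.029752+0.005950=0.2539
k=4 src: inc=0.005950, refl=0.005950·0.818182=0.0049; V=0.247934+0.005950+0.004869=0.2588
k=5 load: inc=0.004869, refl=0.004869·0.200000=0.0010; V=0.253884+0.004869+0.000974=0.2597
k=6 src: inc=0.000974, refl=0.000974·0.818182=0.0008; V=0.258753+0.000974+0.000797=0.2605
k=7 load: inc=0.000797, refl=0.000797·0.200000=0.0002; V=0.259727+0.000797+0.000159=0.2607
k=8 src: inc=0.000159, refl=0.000159·0.818182=0.0001; V=0.260523+0.000159+0.000130=0.2608
k=9 load: inc=0.000130, refl=0.000130·0.200000=0.0000; V=0.260683+0.000130+0.000026=0.2608
k=10 src: inc=0.000026, refl=0.000026·0.818182=0.0000; V=0.260813+0.000026+0.000021=0.2609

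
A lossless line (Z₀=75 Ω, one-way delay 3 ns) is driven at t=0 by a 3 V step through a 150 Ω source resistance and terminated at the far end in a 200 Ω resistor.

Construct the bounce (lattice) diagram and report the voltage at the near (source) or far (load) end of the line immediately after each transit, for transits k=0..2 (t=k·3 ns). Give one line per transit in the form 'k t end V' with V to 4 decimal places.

0 0 source 1.0000
1 3 load 1.4545
2 6 source 1.6061

Γ_L=0.454545, Γ_S=0.333333; launch V₁=3·75/225=1.000000
k=0 src: V=1.0000
k=1 load: inc=1.000000, refl=1.000000·0.454545=0.4545; V=0.000000+1.000000+0.454545=1.4545
k=2 src: inc=0.454545, refl=0.454545·0.333333=0.1515; V=1.000000+0.454545+0.151515=1.6061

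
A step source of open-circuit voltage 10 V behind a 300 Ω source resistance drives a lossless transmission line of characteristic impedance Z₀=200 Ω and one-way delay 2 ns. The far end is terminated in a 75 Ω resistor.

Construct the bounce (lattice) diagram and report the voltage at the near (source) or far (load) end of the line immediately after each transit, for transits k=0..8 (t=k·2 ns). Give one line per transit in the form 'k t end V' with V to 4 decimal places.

Γ_L=-0.454545, Γ_S=0.200000; launch V₁=10·200/500=4.000000
k=0 src: V=4.0000
k=1 load: inc=4.000000, refl=4.000000·-0.454545=-1.8182; V=0.000000+4.000000+-1.818182=2.1818
k=2 src: inc=-1.818182, refl=-1.818182·0.200000=-0.3636; V=4.000000+-1.818182+-0.363636=1.8182
k=3 load: inc=-0.363636, refl=-0.363636·-0.454545=0.1653; V=2.181818+-0.363636+0.165289=1.9835
k=4 src: inc=0.165289, refl=0.165289·0.200000=0.0331; V=1.818182+0.165289+0.033058=2.0165
k=5 load: inc=0.033058, refl=0.033058·-0.454545=-0.0150; V=1.983471+0.033058+-0.015026=2.0015
k=6 src: inc=-0.015026, refl=-0.015026·0.200000=-0.0030; V=2.016529+-0.015026+-0.003005=1.9985
k=7 load: inc=-0.003005, refl=-0.003005·-0.454545=0.0014; V=2.001503+-0.003005+0.001366=1.9999
k=8 src: inc=0.001366, refl=0.001366·0.200000=0.0003; V=1.998497+0.001366+0.000273=2.0001

0 0 source 4.0000
1 2 load 2.1818
2 4 source 1.8182
3 6 load 1.9835
4 8 source 2.0165
5 10 load 2.0015
6 12 source 1.9985
7 14 load 1.9999
8 16 source 2.0001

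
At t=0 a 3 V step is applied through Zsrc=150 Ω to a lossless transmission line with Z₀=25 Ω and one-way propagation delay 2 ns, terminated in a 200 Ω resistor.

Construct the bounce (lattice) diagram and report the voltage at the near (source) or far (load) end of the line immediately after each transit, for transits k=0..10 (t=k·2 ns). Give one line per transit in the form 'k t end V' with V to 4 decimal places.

0 0 source 0.4286
1 2 load 0.7619
2 4 source 1.0000
3 6 load 1.1852
4 8 source 1.3175
5 10 load 1.4203
6 12 source 1.4938
7 14 load 1.5510
8 16 source 1.5918
9 18 load 1.6236
10 20 source 1.6462

Γ_L=0.777778, Γ_S=0.714286; launch V₁=3·25/175=0.428571
k=0 src: V=0.4286
k=1 load: inc=0.428571, refl=0.428571·0.777778=0.3333; V=0.000000+0.428571+0.333333=0.7619
k=2 src: inc=0.333333, refl=0.333333·0.714286=0.2381; V=0.428571+0.333333+0.238095=1.0000
k=3 load: inc=0.238095, refl=0.238095·0.777778=0.1852; V=0.761905+0.238095+0.185185=1.1852
k=4 src: inc=0.185185, refl=0.185185·0.714286=0.1323; V=1.000000+0.185185+0.132275=1.3175
k=5 load: inc=0.132275, refl=0.132275·0.777778=0.1029; V=1.185185+0.132275+0.102881=1.4203
k=6 src: inc=0.102881, refl=0.102881·0.714286=0.0735; V=1.317460+0.102881+0.073486=1.4938
k=7 load: inc=0.073486, refl=0.073486·0.777778=0.0572; V=1.420341+0.073486+0.057156=1.5510
k=8 src: inc=0.057156, refl=0.057156·0.714286=0.0408; V=1.493827+0.057156+0.040826=1.5918
k=9 load: inc=0.040826, refl=0.040826·0.777778=0.0318; V=1.550983+0.040826+0.031753=1.6236
k=10 src: inc=0.031753, refl=0.031753·0.714286=0.0227; V=1.591809+0.031753+0.022681=1.6462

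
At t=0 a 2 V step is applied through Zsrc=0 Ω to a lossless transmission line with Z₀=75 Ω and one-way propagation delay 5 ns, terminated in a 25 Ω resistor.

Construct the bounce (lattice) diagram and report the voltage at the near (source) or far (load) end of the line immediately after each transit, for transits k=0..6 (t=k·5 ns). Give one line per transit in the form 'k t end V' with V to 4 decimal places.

Γ_L=-0.500000, Γ_S=-1.000000; launch V₁=2·75/75=2.000000
k=0 src: V=2.0000
k=1 load: inc=2.000000, refl=2.000000·-0.500000=-1.0000; V=0.000000+2.000000+-1.000000=1.0000
k=2 src: inc=-1.000000, refl=-1.000000·-1.000000=1.0000; V=2.000000+-1.000000+1.000000=2.0000
k=3 load: inc=1.000000, refl=1.000000·-0.500000=-0.5000; V=1.000000+1.000000+-0.500000=1.5000
k=4 src: inc=-0.500000, refl=-0.500000·-1.000000=0.5000; V=2.000000+-0.500000+0.500000=2.0000
k=5 load: inc=0.500000, refl=0.500000·-0.500000=-0.2500; V=1.500000+0.500000+-0.250000=1.7500
k=6 src: inc=-0.250000, refl=-0.250000·-1.000000=0.2500; V=2.000000+-0.250000+0.250000=2.0000

0 0 source 2.0000
1 5 load 1.0000
2 10 source 2.0000
3 15 load 1.5000
4 20 source 2.0000
5 25 load 1.7500
6 30 source 2.0000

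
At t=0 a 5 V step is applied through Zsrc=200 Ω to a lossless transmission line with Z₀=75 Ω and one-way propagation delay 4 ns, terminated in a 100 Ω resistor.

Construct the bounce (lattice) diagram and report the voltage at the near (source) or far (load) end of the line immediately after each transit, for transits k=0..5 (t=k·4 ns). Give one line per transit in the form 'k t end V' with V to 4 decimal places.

0 0 source 1.3636
1 4 load 1.5584
2 8 source 1.6470
3 12 load 1.6596
4 16 source 1.6654
5 20 load 1.6662

Γ_L=0.142857, Γ_S=0.454545; launch V₁=5·75/275=1.363636
k=0 src: V=1.3636
k=1 load: inc=1.363636, refl=1.363636·0.142857=0.1948; V=0.000000+1.363636+0.194805=1.5584
k=2 src: inc=0.194805, refl=0.194805·0.454545=0.0885; V=1.363636+0.194805+0.088548=1.6470
k=3 load: inc=0.088548, refl=0.088548·0.142857=0.0126; V=1.558442+0.088548+0.012650=1.6596
k=4 src: inc=0.012650, refl=0.012650·0.454545=0.0057; V=1.646989+0.012650+0.005750=1.6654
k=5 load: inc=0.005750, refl=0.005750·0.142857=0.0008; V=1.659639+0.005750+0.000821=1.6662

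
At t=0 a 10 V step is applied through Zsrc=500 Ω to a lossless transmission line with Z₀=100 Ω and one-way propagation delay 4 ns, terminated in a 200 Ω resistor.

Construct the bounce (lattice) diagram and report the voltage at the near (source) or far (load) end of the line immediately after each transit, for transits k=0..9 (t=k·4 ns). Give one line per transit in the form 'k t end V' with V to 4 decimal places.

Γ_L=0.333333, Γ_S=0.666667; launch V₁=10·100/600=1.666667
k=0 src: V=1.6667
k=1 load: inc=1.666667, refl=1.666667·0.333333=0.5556; V=0.000000+1.666667+0.555556=2.2222
k=2 src: inc=0.555556, refl=0.555556·0.666667=0.3704; V=1.666667+0.555556+0.370370=2.5926
k=3 load: inc=0.370370, refl=0.370370·0.333333=0.1235; V=2.222222+0.370370+0.123457=2.7160
k=4 src: inc=0.123457, refl=0.123457·0.666667=0.0823; V=2.592593+0.123457+0.082305=2.7984
k=5 load: inc=0.082305, refl=0.082305·0.333333=0.0274; V=2.716049+0.082305+0.027435=2.8258
k=6 src: inc=0.027435, refl=0.027435·0.666667=0.0183; V=2.798354+0.027435+0.018290=2.8441
k=7 load: inc=0.018290, refl=0.018290·0.333333=0.0061; V=2.825789+0.018290+0.006097=2.8502
k=8 src: inc=0.006097, refl=0.006097·0.666667=0.0041; V=2.844079+0.006097+0.004064=2.8542
k=9 load: inc=0.004064, refl=0.004064·0.333333=0.0014; V=2.850175+0.004064+0.001355=2.8556

0 0 source 1.6667
1 4 load 2.2222
2 8 source 2.5926
3 12 load 2.7160
4 16 source 2.7984
5 20 load 2.8258
6 24 source 2.8441
7 28 load 2.8502
8 32 source 2.8542
9 36 load 2.8556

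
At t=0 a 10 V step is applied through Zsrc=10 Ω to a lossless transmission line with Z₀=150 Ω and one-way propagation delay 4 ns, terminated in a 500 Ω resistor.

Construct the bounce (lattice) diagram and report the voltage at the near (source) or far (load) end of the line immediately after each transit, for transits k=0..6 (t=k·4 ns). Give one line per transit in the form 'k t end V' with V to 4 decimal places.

0 0 source 9.3750
1 4 load 14.4231
2 8 source 10.0060
3 12 load 7.6276
4 16 source 9.7087
5 20 load 10.8293
6 24 source 9.8488

Γ_L=0.538462, Γ_S=-0.875000; launch V₁=10·150/160=9.375000
k=0 src: V=9.3750
k=1 load: inc=9.375000, refl=9.375000·0.538462=5.0481; V=0.000000+9.375000+5.048077=14.4231
k=2 src: inc=5.048077, refl=5.048077·-0.875000=-4.4171; V=9.375000+5.048077+-4.417067=10.0060
k=3 load: inc=-4.417067, refl=-4.417067·0.538462=-2.3784; V=14.423077+-4.417067+-2.378421=7.6276
k=4 src: inc=-2.378421, refl=-2.378421·-0.875000=2.0811; V=10.006010+-2.378421+2.081118=9.7087
k=5 load: inc=2.081118, refl=2.081118·0.538462=1.1206; V=7.627589+2.081118+1.120602=10.8293
k=6 src: inc=1.120602, refl=1.120602·-0.875000=-0.9805; V=9.708707+1.120602+-0.980527=9.8488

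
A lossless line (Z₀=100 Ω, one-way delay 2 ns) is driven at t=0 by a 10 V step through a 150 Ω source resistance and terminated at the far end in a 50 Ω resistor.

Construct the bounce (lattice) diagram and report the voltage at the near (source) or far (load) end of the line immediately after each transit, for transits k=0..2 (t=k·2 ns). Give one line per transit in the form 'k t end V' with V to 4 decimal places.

Γ_L=-0.333333, Γ_S=0.200000; launch V₁=10·100/250=4.000000
k=0 src: V=4.0000
k=1 load: inc=4.000000, refl=4.000000·-0.333333=-1.3333; V=0.000000+4.000000+-1.333333=2.6667
k=2 src: inc=-1.333333, refl=-1.333333·0.200000=-0.2667; V=4.000000+-1.333333+-0.266667=2.4000

0 0 source 4.0000
1 2 load 2.6667
2 4 source 2.4000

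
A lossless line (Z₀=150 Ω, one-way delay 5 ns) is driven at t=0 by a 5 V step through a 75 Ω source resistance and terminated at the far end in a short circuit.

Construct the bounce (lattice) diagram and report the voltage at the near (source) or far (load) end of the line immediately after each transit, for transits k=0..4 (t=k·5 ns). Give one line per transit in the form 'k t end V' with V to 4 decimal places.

Γ_L=-1.000000, Γ_S=-0.333333; launch V₁=5·150/225=3.333333
k=0 src: V=3.3333
k=1 load: inc=3.333333, refl=3.333333·-1.000000=-3.3333; V=0.000000+3.333333+-3.333333=0.0000
k=2 src: inc=-3.333333, refl=-3.333333·-0.333333=1.1111; V=3.333333+-3.333333+1.111111=1.1111
k=3 load: inc=1.111111, refl=1.111111·-1.000000=-1.1111; V=0.000000+1.111111+-1.111111=0.0000
k=4 src: inc=-1.111111, refl=-1.111111·-0.333333=0.3704; V=1.111111+-1.111111+0.370370=0.3704

0 0 source 3.3333
1 5 load 0.0000
2 10 source 1.1111
3 15 load 0.0000
4 20 source 0.3704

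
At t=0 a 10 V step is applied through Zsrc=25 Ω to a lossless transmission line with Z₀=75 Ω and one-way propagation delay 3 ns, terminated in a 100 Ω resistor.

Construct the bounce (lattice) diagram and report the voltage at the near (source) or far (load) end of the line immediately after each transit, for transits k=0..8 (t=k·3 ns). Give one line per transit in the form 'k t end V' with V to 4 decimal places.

0 0 source 7.5000
1 3 load 8.5714
2 6 source 8.0357
3 9 load 7.9592
4 12 source 7.9974
5 15 load 8.0029
6 18 source 8.0002
7 21 load 7.9998
8 24 source 8.0000

Γ_L=0.142857, Γ_S=-0.500000; launch V₁=10·75/100=7.500000
k=0 src: V=7.5000
k=1 load: inc=7.500000, refl=7.500000·0.142857=1.0714; V=0.000000+7.500000+1.071429=8.5714
k=2 src: inc=1.071429, refl=1.071429·-0.500000=-0.5357; V=7.500000+1.071429+-0.535714=8.0357
k=3 load: inc=-0.535714, refl=-0.535714·0.142857=-0.0765; V=8.571429+-0.535714+-0.076531=7.9592
k=4 src: inc=-0.076531, refl=-0.076531·-0.500000=0.0383; V=8.035714+-0.076531+0.038265=7.9974
k=5 load: inc=0.038265, refl=0.038265·0.142857=0.0055; V=7.959184+0.038265+0.005466=8.0029
k=6 src: inc=0.005466, refl=0.005466·-0.500000=-0.0027; V=7.997449+0.005466+-0.002733=8.0002
k=7 load: inc=-0.002733, refl=-0.002733·0.142857=-0.0004; V=8.002915+-0.002733+-0.000390=7.9998
k=8 src: inc=-0.000390, refl=-0.000390·-0.500000=0.0002; V=8.000182+-0.000390+0.000195=8.0000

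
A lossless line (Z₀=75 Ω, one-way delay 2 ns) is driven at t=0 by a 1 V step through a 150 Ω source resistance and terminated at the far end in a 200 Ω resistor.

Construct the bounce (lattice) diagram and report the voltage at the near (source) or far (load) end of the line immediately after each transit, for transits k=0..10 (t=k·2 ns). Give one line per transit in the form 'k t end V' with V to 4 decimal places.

Γ_L=0.454545, Γ_S=0.333333; launch V₁=1·75/225=0.333333
k=0 src: V=0.3333
k=1 load: inc=0.333333, refl=0.333333·0.454545=0.1515; V=0.000000+0.333333+0.151515=0.4848
k=2 src: inc=0.151515, refl=0.151515·0.333333=0.0505; V=0.333333+0.151515+0.050505=0.5354
k=3 load: inc=0.050505, refl=0.050505·0.454545=0.0230; V=0.484848+0.050505+0.022957=0.5583
k=4 src: inc=0.022957, refl=0.022957·0.333333=0.0077; V=0.535354+0.022957+0.007652=0.5660
k=5 load: inc=0.007652, refl=0.007652·0.454545=0.0035; V=0.558310+0.007652+0.003478=0.5694
k=6 src: inc=0.003478, refl=0.003478·0.333333=0.0012; V=0.565963+0.003478+0.001159=0.5706
k=7 load: inc=0.001159, refl=0.001159·0.454545=0.0005; V=0.569441+0.001159+0.000527=0.5711
k=8 src: inc=0.000527, refl=0.000527·0.333333=0.0002; V=0.570600+0.000527+0.000176=0.5713
k=9 load: inc=0.000176, refl=0.000176·0.454545=0.0001; V=0.571127+0.000176+0.000080=0.5714
k=10 src: inc=0.000080, refl=0.000080·0.333333=0.0000; V=0.571303+0.000080+0.000027=0.5714

0 0 source 0.3333
1 2 load 0.4848
2 4 source 0.5354
3 6 load 0.5583
4 8 source 0.5660
5 10 load 0.5694
6 12 source 0.5706
7 14 load 0.5711
8 16 source 0.5713
9 18 load 0.5714
10 20 source 0.5714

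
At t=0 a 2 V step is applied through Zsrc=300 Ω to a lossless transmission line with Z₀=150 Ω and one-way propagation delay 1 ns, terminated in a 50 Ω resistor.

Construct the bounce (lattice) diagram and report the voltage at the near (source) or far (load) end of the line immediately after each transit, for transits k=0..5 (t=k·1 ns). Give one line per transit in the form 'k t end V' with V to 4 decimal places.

0 0 source 0.6667
1 1 load 0.3333
2 2 source 0.2222
3 3 load 0.2778
4 4 source 0.2963
5 5 load 0.2870

Γ_L=-0.500000, Γ_S=0.333333; launch V₁=2·150/450=0.666667
k=0 src: V=0.6667
k=1 load: inc=0.666667, refl=0.666667·-0.500000=-0.3333; V=0.000000+0.666667+-0.333333=0.3333
k=2 src: inc=-0.333333, refl=-0.333333·0.333333=-0.1111; V=0.666667+-0.333333+-0.111111=0.2222
k=3 load: inc=-0.111111, refl=-0.111111·-0.500000=0.0556; V=0.333333+-0.111111+0.055556=0.2778
k=4 src: inc=0.055556, refl=0.055556·0.333333=0.0185; V=0.222222+0.055556+0.018519=0.2963
k=5 load: inc=0.018519, refl=0.018519·-0.500000=-0.0093; V=0.277778+0.018519+-0.009259=0.2870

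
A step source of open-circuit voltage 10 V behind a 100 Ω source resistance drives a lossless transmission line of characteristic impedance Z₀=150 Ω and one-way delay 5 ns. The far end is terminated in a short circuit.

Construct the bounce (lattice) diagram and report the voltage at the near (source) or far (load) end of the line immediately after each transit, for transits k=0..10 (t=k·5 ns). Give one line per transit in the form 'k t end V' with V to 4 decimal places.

Γ_L=-1.000000, Γ_S=-0.200000; launch V₁=10·150/250=6.000000
k=0 src: V=6.0000
k=1 load: inc=6.000000, refl=6.000000·-1.000000=-6.0000; V=0.000000+6.000000+-6.000000=0.0000
k=2 src: inc=-6.000000, refl=-6.000000·-0.200000=1.2000; V=6.000000+-6.000000+1.200000=1.2000
k=3 load: inc=1.200000, refl=1.200000·-1.000000=-1.2000; V=0.000000+1.200000+-1.200000=0.0000
k=4 src: inc=-1.200000, refl=-1.200000·-0.200000=0.2400; V=1.200000+-1.200000+0.240000=0.2400
k=5 load: inc=0.240000, refl=0.240000·-1.000000=-0.2400; V=0.000000+0.240000+-0.240000=0.0000
k=6 src: inc=-0.240000, refl=-0.240000·-0.200000=0.0480; V=0.240000+-0.240000+0.048000=0.0480
k=7 load: inc=0.048000, refl=0.048000·-1.000000=-0.0480; V=0.000000+0.048000+-0.048000=0.0000
k=8 src: inc=-0.048000, refl=-0.048000·-0.200000=0.0096; V=0.048000+-0.048000+0.009600=0.0096
k=9 load: inc=0.009600, refl=0.009600·-1.000000=-0.0096; V=0.000000+0.009600+-0.009600=0.0000
k=10 src: inc=-0.009600, refl=-0.009600·-0.200000=0.0019; V=0.009600+-0.009600+0.001920=0.0019

0 0 source 6.0000
1 5 load 0.0000
2 10 source 1.2000
3 15 load 0.0000
4 20 source 0.2400
5 25 load 0.0000
6 30 source 0.0480
7 35 load 0.0000
8 40 source 0.0096
9 45 load 0.0000
10 50 source 0.0019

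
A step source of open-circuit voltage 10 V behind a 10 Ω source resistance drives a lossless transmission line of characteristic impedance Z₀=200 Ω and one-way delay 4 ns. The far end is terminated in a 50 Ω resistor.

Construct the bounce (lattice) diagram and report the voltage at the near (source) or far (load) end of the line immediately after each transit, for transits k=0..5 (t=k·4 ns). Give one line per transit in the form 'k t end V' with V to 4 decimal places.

0 0 source 9.5238
1 4 load 3.8095
2 8 source 8.9796
3 12 load 5.8776
4 16 source 8.6842
5 20 load 7.0002

Γ_L=-0.600000, Γ_S=-0.904762; launch V₁=10·200/210=9.523810
k=0 src: V=9.5238
k=1 load: inc=9.523810, refl=9.523810·-0.600000=-5.7143; V=0.000000+9.523810+-5.714286=3.8095
k=2 src: inc=-5.714286, refl=-5.714286·-0.904762=5.1701; V=9.523810+-5.714286+5.170068=8.9796
k=3 load: inc=5.170068, refl=5.170068·-0.600000=-3.1020; V=3.809524+5.170068+-3.102041=5.8776
k=4 src: inc=-3.102041, refl=-3.102041·-0.904762=2.8066; V=8.979592+-3.102041+2.806608=8.6842
k=5 load: inc=2.806608, refl=2.806608·-0.600000=-1.6840; V=5.877551+2.806608+-1.683965=7.0002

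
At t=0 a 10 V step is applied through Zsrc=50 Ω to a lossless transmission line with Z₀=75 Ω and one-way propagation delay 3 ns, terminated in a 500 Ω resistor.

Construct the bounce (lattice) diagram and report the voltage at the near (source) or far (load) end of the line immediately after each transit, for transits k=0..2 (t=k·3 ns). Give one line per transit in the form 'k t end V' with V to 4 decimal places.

0 0 source 6.0000
1 3 load 10.4348
2 6 source 9.5478

Γ_L=0.739130, Γ_S=-0.200000; launch V₁=10·75/125=6.000000
k=0 src: V=6.0000
k=1 load: inc=6.000000, refl=6.000000·0.739130=4.4348; V=0.000000+6.000000+4.434783=10.4348
k=2 src: inc=4.434783, refl=4.434783·-0.200000=-0.8870; V=6.000000+4.434783+-0.886957=9.5478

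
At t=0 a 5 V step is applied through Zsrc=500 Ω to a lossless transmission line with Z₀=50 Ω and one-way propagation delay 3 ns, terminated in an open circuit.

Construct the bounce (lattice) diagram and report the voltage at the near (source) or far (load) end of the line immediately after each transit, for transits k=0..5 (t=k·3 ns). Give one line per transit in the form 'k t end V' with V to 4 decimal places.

0 0 source 0.4545
1 3 load 0.9091
2 6 source 1.2810
3 9 load 1.6529
4 12 source 1.9572
5 15 load 2.2615

Γ_L=1.000000, Γ_S=0.818182; launch V₁=5·50/550=0.454545
k=0 src: V=0.4545
k=1 load: inc=0.454545, refl=0.454545·1.000000=0.4545; V=0.000000+0.454545+0.454545=0.9091
k=2 src: inc=0.454545, refl=0.454545·0.818182=0.3719; V=0.454545+0.454545+0.371901=1.2810
k=3 load: inc=0.371901, refl=0.371901·1.000000=0.3719; V=0.909091+0.371901+0.371901=1.6529
k=4 src: inc=0.371901, refl=0.371901·0.818182=0.3043; V=1.280992+0.371901+0.304282=1.9572
k=5 load: inc=0.304282, refl=0.304282·1.000000=0.3043; V=1.652893+0.304282+0.304282=2.2615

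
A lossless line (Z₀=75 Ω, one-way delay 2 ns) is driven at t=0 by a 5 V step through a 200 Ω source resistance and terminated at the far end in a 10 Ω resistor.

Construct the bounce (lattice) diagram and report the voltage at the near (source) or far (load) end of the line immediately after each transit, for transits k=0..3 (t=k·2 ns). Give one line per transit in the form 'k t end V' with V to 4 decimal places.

0 0 source 1.3636
1 2 load 0.3209
2 4 source -0.1531
3 6 load 0.2093

Γ_L=-0.764706, Γ_S=0.454545; launch V₁=5·75/275=1.363636
k=0 src: V=1.3636
k=1 load: inc=1.363636, refl=1.363636·-0.764706=-1.0428; V=0.000000+1.363636+-1.042781=0.3209
k=2 src: inc=-1.042781, refl=-1.042781·0.454545=-0.4740; V=1.363636+-1.042781+-0.473991=-0.1531
k=3 load: inc=-0.473991, refl=-0.473991·-0.764706=0.3625; V=0.320856+-0.473991+0.362464=0.2093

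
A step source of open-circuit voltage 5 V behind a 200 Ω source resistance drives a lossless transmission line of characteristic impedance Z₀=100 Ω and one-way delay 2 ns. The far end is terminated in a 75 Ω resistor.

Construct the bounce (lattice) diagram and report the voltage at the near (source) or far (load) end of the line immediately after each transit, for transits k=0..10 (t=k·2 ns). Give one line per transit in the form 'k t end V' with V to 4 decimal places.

Γ_L=-0.142857, Γ_S=0.333333; launch V₁=5·100/300=1.666667
k=0 src: V=1.6667
k=1 load: inc=1.666667, refl=1.666667·-0.142857=-0.2381; V=0.000000+1.666667+-0.238095=1.4286
k=2 src: inc=-0.238095, refl=-0.238095·0.333333=-0.0794; V=1.666667+-0.238095+-0.079365=1.3492
k=3 load: inc=-0.079365, refl=-0.079365·-0.142857=0.0113; V=1.428571+-0.079365+0.011338=1.3605
k=4 src: inc=0.011338, refl=0.011338·0.333333=0.0038; V=1.349206+0.011338+0.003779=1.3643
k=5 load: inc=0.003779, refl=0.003779·-0.142857=-0.0005; V=1.360544+0.003779+-0.000540=1.3638
k=6 src: inc=-0.000540, refl=-0.000540·0.333333=-0.0002; V=1.364324+-0.000540+-0.000180=1.3636
k=7 load: inc=-0.000180, refl=-0.000180·-0.142857=0.0000; V=1.363784+-0.000180+0.000026=1.3636
k=8 src: inc=0.000026, refl=0.000026·0.333333=0.0000; V=1.363604+0.000026+0.000009=1.3636
k=9 load: inc=0.000009, refl=0.000009·-0.142857=-0.0000; V=1.363629+0.000009+-0.000001=1.3636
k=10 src: inc=-0.000001, refl=-0.000001·0.333333=-0.0000; V=1.363638+-0.000001+-0.000000=1.3636

0 0 source 1.6667
1 2 load 1.4286
2 4 source 1.3492
3 6 load 1.3605
4 8 source 1.3643
5 10 load 1.3638
6 12 source 1.3636
7 14 load 1.3636
8 16 source 1.3636
9 18 load 1.3636
10 20 source 1.3636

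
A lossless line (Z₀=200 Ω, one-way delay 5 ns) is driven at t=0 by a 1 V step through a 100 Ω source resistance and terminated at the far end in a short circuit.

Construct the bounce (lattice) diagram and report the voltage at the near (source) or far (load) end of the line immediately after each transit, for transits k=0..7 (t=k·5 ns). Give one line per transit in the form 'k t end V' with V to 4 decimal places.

0 0 source 0.6667
1 5 load 0.0000
2 10 source 0.2222
3 15 load 0.0000
4 20 source 0.0741
5 25 load 0.0000
6 30 source 0.0247
7 35 load 0.0000

Γ_L=-1.000000, Γ_S=-0.333333; launch V₁=1·200/300=0.666667
k=0 src: V=0.6667
k=1 load: inc=0.666667, refl=0.666667·-1.000000=-0.6667; V=0.000000+0.666667+-0.666667=0.0000
k=2 src: inc=-0.666667, refl=-0.666667·-0.333333=0.2222; V=0.666667+-0.666667+0.222222=0.2222
k=3 load: inc=0.222222, refl=0.222222·-1.000000=-0.2222; V=0.000000+0.222222+-0.222222=0.0000
k=4 src: inc=-0.222222, refl=-0.222222·-0.333333=0.0741; V=0.222222+-0.222222+0.074074=0.0741
k=5 load: inc=0.074074, refl=0.074074·-1.000000=-0.0741; V=0.000000+0.074074+-0.074074=0.0000
k=6 src: inc=-0.074074, refl=-0.074074·-0.333333=0.0247; V=0.074074+-0.074074+0.024691=0.0247
k=7 load: inc=0.024691, refl=0.024691·-1.000000=-0.0247; V=0.000000+0.024691+-0.024691=0.0000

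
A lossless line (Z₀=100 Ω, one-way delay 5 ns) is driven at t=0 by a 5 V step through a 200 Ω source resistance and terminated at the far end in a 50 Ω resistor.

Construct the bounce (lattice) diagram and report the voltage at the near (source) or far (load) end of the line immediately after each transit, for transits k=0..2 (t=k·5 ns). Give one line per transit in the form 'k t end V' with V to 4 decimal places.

0 0 source 1.6667
1 5 load 1.1111
2 10 source 0.9259

Γ_L=-0.333333, Γ_S=0.333333; launch V₁=5·100/300=1.666667
k=0 src: V=1.6667
k=1 load: inc=1.666667, refl=1.666667·-0.333333=-0.5556; V=0.000000+1.666667+-0.555556=1.1111
k=2 src: inc=-0.555556, refl=-0.555556·0.333333=-0.1852; V=1.666667+-0.555556+-0.185185=0.9259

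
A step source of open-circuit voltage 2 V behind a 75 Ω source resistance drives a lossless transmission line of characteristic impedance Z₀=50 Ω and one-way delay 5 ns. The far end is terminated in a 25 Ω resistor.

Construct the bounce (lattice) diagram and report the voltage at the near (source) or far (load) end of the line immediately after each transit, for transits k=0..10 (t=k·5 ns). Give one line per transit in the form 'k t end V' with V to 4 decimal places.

0 0 source 0.8000
1 5 load 0.5333
2 10 source 0.4800
3 15 load 0.4978
4 20 source 0.5013
5 25 load 0.5001
6 30 source 0.4999
7 35 load 0.5000
8 40 source 0.5000
9 45 load 0.5000
10 50 source 0.5000

Γ_L=-0.333333, Γ_S=0.200000; launch V₁=2·50/125=0.800000
k=0 src: V=0.8000
k=1 load: inc=0.800000, refl=0.800000·-0.333333=-0.2667; V=0.000000+0.800000+-0.266667=0.5333
k=2 src: inc=-0.266667, refl=-0.266667·0.200000=-0.0533; V=0.800000+-0.266667+-0.053333=0.4800
k=3 load: inc=-0.053333, refl=-0.053333·-0.333333=0.0178; V=0.533333+-0.053333+0.017778=0.4978
k=4 src: inc=0.017778, refl=0.017778·0.200000=0.0036; V=0.480000+0.017778+0.003556=0.5013
k=5 load: inc=0.003556, refl=0.003556·-0.333333=-0.0012; V=0.497778+0.003556+-0.001185=0.5001
k=6 src: inc=-0.001185, refl=-0.001185·0.200000=-0.0002; V=0.501333+-0.001185+-0.000237=0.4999
k=7 load: inc=-0.000237, refl=-0.000237·-0.333333=0.0001; V=0.500148+-0.000237+0.000079=0.5000
k=8 src: inc=0.000079, refl=0.000079·0.200000=0.0000; V=0.499911+0.000079+0.000016=0.5000
k=9 load: inc=0.000016, refl=0.000016·-0.333333=-0.0000; V=0.499990+0.000016+-0.000005=0.5000
k=10 src: inc=-0.000005, refl=-0.000005·0.200000=-0.0000; V=0.500006+-0.000005+-0.000001=0.5000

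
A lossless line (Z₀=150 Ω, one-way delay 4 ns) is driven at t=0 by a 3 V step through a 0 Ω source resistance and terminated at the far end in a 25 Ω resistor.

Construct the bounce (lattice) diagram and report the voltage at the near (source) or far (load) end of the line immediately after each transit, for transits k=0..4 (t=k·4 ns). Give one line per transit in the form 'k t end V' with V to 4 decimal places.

Γ_L=-0.714286, Γ_S=-1.000000; launch V₁=3·150/150=3.000000
k=0 src: V=3.0000
k=1 load: inc=3.000000, refl=3.000000·-0.714286=-2.1429; V=0.000000+3.000000+-2.142857=0.8571
k=2 src: inc=-2.142857, refl=-2.142857·-1.000000=2.1429; V=3.000000+-2.142857+2.142857=3.0000
k=3 load: inc=2.142857, refl=2.142857·-0.714286=-1.5306; V=0.857143+2.142857+-1.530612=1.4694
k=4 src: inc=-1.530612, refl=-1.530612·-1.000000=1.5306; V=3.000000+-1.530612+1.530612=3.0000

0 0 source 3.0000
1 4 load 0.8571
2 8 source 3.0000
3 12 load 1.4694
4 16 source 3.0000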